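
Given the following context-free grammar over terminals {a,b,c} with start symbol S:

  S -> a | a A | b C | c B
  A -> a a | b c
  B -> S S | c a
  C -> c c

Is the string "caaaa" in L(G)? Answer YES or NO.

Convert to CNF:
  S -> T0 A | T1 C | T2 B | a
  A -> T0 T0 | T1 T2
  B -> S S | T2 T0
  C -> T2 T2
  T0 -> a
  T1 -> b
  T2 -> c

CYK fill:
  T[0,0] 'c' = {T2}  orig:{}
  T[1,1] 'a' = {S,T0}  orig:{S}
  T[2,2] 'a' = {S,T0}  orig:{S}
  T[3,3] 'a' = {S,T0}  orig:{S}
  T[4,4] 'a' = {S,T0}  orig:{S}
  T[0,1] 'ca' = {B}
  T[1,2] 'aa' = {A,B}
  T[2,3] 'aa' = {A,B}
  T[3,4] 'aa' = {A,B}
  T[0,2] 'caa' = {S}
  T[1,3] 'aaa' = {S}
  T[2,4] 'aaa' = {S}
  T[0,3] 'caaa' = {B}
  T[1,4] 'aaaa' = {B}
  T[0,4] 'caaaa' = {S}

S ∈ T[0,4] ⇒ YES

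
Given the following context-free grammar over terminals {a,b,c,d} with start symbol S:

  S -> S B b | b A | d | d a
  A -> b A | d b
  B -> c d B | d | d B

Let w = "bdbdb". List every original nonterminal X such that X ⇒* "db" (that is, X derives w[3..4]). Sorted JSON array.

Convert to CNF:
  S -> S X5 | T0 A | T1 T3 | d
  A -> T0 A | T1 T0
  B -> T1 B | T2 X4 | d
  T0 -> b
  T1 -> d
  T2 -> c
  T3 -> a
  X4 -> T1 B
  X5 -> B T0

CYK table (by increasing span) — only the sub-triangle for w[3..4]:
  cell(3,3) d: {B,S,T1}  orig:{B,S}
  cell(4,4) b: {T0}  orig:{}
  cell(3,4) db: {A,X5}  orig:{A}

Original NTs in T[3,4] deriving "db": ["A"]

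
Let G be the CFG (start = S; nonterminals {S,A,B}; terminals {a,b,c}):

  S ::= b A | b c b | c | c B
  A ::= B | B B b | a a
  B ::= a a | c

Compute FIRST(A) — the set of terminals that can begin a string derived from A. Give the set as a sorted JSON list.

FIRST iteration:
iter 1:
  A via A→a a: +{a}
  B via B→a a: +{a}
  B via B→c: +{c}
  S via S→b A: +{b}
  S via S→c: +{c}
  FIRST[S]={b,c}  FIRST[A]={a}  FIRST[B]={a,c}
iter 2:
  A via A→B: +{c}
  FIRST[S]={b,c}  FIRST[A]={a,c}  FIRST[B]={a,c}
iter 3: done
  FIRST[S]={b,c}  FIRST[A]={a,c}  FIRST[B]={a,c}

FIRST(A) = ["a", "c"]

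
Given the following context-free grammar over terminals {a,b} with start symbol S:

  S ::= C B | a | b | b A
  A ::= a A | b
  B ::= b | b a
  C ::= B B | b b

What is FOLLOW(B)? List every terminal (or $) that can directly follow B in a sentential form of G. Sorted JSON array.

FIRST iteration:
[1]
  A via A→a A: +{a}
  A via A→b: +{b}
  B via B→b: +{b}
  C via C→B B: +{b}
  S via S→C B: +{b}
  S via S→a: +{a}
  S: {a,b}  A: {a,b}  B: {b}  C: {b}
[2] — fixpoint
  S: {a,b}  A: {a,b}  B: {b}  C: {b}

FOLLOW sets:
seed FOLLOW(S) with $
pass 1:
  C→B B: FOLLOW(B) ⊇ FIRST(B) = {b}; new: +{b}
  S→C B: FOLLOW(C) ⊇ FIRST(B) = {b}; new: +{b}
  S→C B: FOLLOW(B) ⊇ FOLLOW(S) ⊇ {$}; new: +{$}
  S→b A: FOLLOW(A) ⊇ FOLLOW(S) ⊇ {$}; new: +{$}
  S: {$}  A: {$}  B: {$,b}  C: {b}
pass 2: (stable)
  S: {$}  A: {$}  B: {$,b}  C: {b}

FOLLOW(B) = ["$", "b"]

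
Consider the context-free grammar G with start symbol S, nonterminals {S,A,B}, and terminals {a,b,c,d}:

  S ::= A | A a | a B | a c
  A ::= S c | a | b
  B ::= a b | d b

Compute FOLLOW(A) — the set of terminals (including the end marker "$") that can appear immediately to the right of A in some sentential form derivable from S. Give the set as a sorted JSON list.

FIRST iteration:
round 1:
  A via A→a: +{a}
  A via A→b: +{b}
  B via B→a b: +{a}
  B via B→d b: +{d}
  S via S→A: +{a,b}
  S: {a,b}  A: {a,b}  B: {a,d}
round 2: (no change)
  S: {a,b}  A: {a,b}  B: {a,d}

FOLLOW iteration:
seed FOLLOW(S) with $
iter 1:
  A→S c: FOLLOW(S) ⊇ FIRST(c) = {c}; new: +{c}
  S→A: FOLLOW(A) ⊇ FOLLOW(S) ⊇ {$,c}; new: +{$,c}
  S→A a: FOLLOW(A) ⊇ FIRST(a) = {a}; new: +{a}
  S→a B: FOLLOW(B) ⊇ FOLLOW(S) ⊇ {$,c}; new: +{$,c}
  FOLLOW[S]={$,c}  FOLLOW[A]={$,a,c}  FOLLOW[B]={$,c}
iter 2: done
  FOLLOW[S]={$,c}  FOLLOW[A]={$,a,c}  FOLLOW[B]={$,c}

FOLLOW(A) = ["$", "a", "c"]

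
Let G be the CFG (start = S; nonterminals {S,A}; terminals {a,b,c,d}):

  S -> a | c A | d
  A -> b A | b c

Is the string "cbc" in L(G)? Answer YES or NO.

CNF form of G:
  S -> T1 A | a | d
  A -> T0 A | T0 T1
  T0 -> b
  T1 -> c

CYK table (by increasing span):
  [0..0]={T1}  "c"  orig:{}
  [1..1]={T0}  "b"  orig:{}
  [2..2]={T1}  "c"  orig:{}
  [0..1]=∅  "cb"
  [1..2]={A}  "bc"
  [0..2]={S}  "cbc"

S ∈ T[0,2] ⇒ YES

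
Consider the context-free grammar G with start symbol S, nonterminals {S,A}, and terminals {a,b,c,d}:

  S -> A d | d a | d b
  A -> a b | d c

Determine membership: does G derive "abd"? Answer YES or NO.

Convert to CNF:
  S -> A T2 | T2 T0 | T2 T1
  A -> T0 T1 | T2 T3
  T0 -> a
  T1 -> b
  T2 -> d
  T3 -> c

CYK table (by increasing span):
  cell(0,0) a: {T0}  orig:{}
  cell(1,1) b: {T1}  orig:{}
  cell(2,2) d: {T2}  orig:{}
  cell(0,1) ab: {A}
  cell(1,2) bd: ∅
  cell(0,2) abd: {S}

S ∈ T[0,2] ⇒ YES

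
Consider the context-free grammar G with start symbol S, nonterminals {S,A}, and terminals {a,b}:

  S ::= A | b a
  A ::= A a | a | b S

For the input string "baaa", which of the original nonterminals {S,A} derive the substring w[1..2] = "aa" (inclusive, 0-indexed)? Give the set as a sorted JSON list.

CNF form of G:
  S -> A T0 | T1 S | T1 T0 | a
  A -> A T0 | T1 S | a
  T0 -> a
  T1 -> b

CYK fill — only the sub-triangle for w[1..2]:
  cell(1,1) a: {A,S,T0}  orig:{A,S}
  cell(2,2) a: {A,S,T0}  orig:{A,S}
  cell(1,2) aa: {A,S}

Original NTs in T[1,2] deriving "aa": ["A", "S"]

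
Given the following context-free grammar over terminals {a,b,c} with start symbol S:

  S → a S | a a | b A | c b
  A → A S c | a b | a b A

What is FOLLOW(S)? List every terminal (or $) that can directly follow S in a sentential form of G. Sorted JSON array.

FIRST iteration:
iter 1:
  A via A→a b: +{a}
  S via S→a S: +{a}
  S via S→b A: +{b}
  S via S→c b: +{c}
  FIRST(S)={a,b,c}  FIRST(A)={a}
iter 2: (no change)
  FIRST(S)={a,b,c}  FIRST(A)={a}

Compute FOLLOW by fixpoint:
seed FOLLOW(S) with $
pass 1:
  A→A S c: FOLLOW(A) ⊇ FIRST(S) = {a,b,c}; new: +{a,b,c}
  A→A S c: FOLLOW(S) ⊇ FIRST(c) = {c}; new: +{c}
  S→b A: FOLLOW(A) ⊇ FOLLOW(S) ⊇ {$,c}; new: +{$}
  S: {$,c}  A: {$,a,b,c}
pass 2: — fixpoint
  S: {$,c}  A: {$,a,b,c}

FOLLOW(S) = ["$", "c"]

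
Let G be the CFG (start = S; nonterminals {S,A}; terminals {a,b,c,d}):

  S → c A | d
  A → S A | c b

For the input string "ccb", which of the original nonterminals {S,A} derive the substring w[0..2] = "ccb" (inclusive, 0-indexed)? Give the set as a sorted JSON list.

CNF form of G:
  S -> T0 A | d
  A -> S A | T0 T1
  T0 -> c
  T1 -> b

CYK table (by increasing span), restricted to cells inside w[0..2]:
  [0..0]={T0}  "c"  orig:{}
  [1..1]={T0}  "c"  orig:{}
  [2..2]={T1}  "b"  orig:{}
  [0..1]=∅  "cc"
  [1..2]={A}  "cb"
  [0..2]={S}  "ccb"

Original NTs in T[0,2] deriving "ccb": ["S"]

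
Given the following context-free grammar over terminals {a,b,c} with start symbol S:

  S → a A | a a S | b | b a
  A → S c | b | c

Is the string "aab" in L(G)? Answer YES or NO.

CNF form of G:
  S -> T1 A | T1 X3 | T2 T1 | b
  A -> S T0 | b | c
  T0 -> c
  T1 -> a
  T2 -> b
  X3 -> T1 S

Fill CYK table bottom-up:
  cell(0,0) a: {T1}  orig:{}
  cell(1,1) a: {T1}  orig:{}
  cell(2,2) b: {A,S,T2}  orig:{A,S}
  cell(0,1) aa: ∅
  cell(1,2) ab: {S,X3}  orig:{S}
  cell(0,2) aab: {S,X3}  orig:{S}

S ∈ T[0,2] ⇒ YES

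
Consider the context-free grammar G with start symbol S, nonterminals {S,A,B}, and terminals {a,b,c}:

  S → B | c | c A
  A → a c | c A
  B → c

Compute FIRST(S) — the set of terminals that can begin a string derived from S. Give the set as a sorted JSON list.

Compute FIRST by fixpoint:
[1]
  A via A→a c: +{a}
  A via A→c A: +{c}
  B via B→c: +{c}
  S via S→B: +{c}
  FIRST[S]={c}  FIRST[A]={a,c}  FIRST[B]={c}
[2] (no change)
  FIRST[S]={c}  FIRST[A]={a,c}  FIRST[B]={c}

FIRST(S) = ["c"]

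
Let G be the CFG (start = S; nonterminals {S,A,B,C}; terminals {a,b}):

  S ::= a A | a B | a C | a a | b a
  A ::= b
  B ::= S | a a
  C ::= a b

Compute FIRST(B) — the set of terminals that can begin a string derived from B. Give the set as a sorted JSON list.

Compute FIRST by fixpoint:
pass 1:
  A via A→b: +{b}
  B via B→a a: +{a}
  C via C→a b: +{a}
  S via S→a A: +{a}
  S via S→b a: +{b}
  S: {a,b}  A: {b}  B: {a}  C: {a}
pass 2:
  B via B→S: +{b}
  S: {a,b}  A: {b}  B: {a,b}  C: {a}
pass 3: (stable)
  S: {a,b}  A: {b}  B: {a,b}  C: {a}

FIRST(B) = ["a", "b"]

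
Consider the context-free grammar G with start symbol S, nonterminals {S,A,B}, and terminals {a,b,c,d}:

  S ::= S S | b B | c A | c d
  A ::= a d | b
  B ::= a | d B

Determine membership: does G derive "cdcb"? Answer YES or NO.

Convert to CNF:
  S -> S S | T2 B | T3 A | T3 T1
  A -> T0 T1 | b
  B -> T1 B | a
  T0 -> a
  T1 -> d
  T2 -> b
  T3 -> c

CYK table (by increasing span):
  T[0,0] 'c' = {T3}  orig:{}
  T[1,1] 'd' = {T1}  orig:{}
  T[2,2] 'c' = {T3}  orig:{}
  T[3,3] 'b' = {A,T2}  orig:{A}
  T[0,1] 'cd' = {S}
  T[1,2] 'dc' = ∅
  T[2,3] 'cb' = {S}
  T[0,2] 'cdc' = ∅
  T[1,3] 'dcb' = ∅
  T[0,3] 'cdcb' = {S}

S ∈ T[0,3] ⇒ YES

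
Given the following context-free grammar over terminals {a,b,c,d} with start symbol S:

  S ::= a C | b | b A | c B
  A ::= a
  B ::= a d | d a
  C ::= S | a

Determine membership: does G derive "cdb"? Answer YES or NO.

CNF form of G:
  S -> T0 C | T2 A | T3 B | b
  A -> a
  B -> T0 T1 | T1 T0
  C -> T0 C | T2 A | T3 B | a | b
  T0 -> a
  T1 -> d
  T2 -> b
  T3 -> c

CYK table (by increasing span):
  T[0,0] 'c' = {T3}  orig:{}
  T[1,1] 'd' = {T1}  orig:{}
  T[2,2] 'b' = {C,S,T2}  orig:{C,S}
  T[0,1] 'cd' = ∅
  T[1,2] 'db' = ∅
  T[0,2] 'cdb' = ∅

S ∉ T[0,2] ⇒ NO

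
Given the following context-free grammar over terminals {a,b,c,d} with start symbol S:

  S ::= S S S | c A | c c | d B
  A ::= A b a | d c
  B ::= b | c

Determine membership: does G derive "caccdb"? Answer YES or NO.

CNF form of G:
  S -> S X5 | T2 B | T3 A | T3 T3
  A -> A X4 | T2 T3
  B -> b | c
  T0 -> b
  T1 -> a
  T2 -> d
  T3 -> c
  X4 -> T0 T1
  X5 -> S S

CYK table (by increasing span):
  cell(0,0) c: {B,T3}  orig:{B}
  cell(1,1) a: {T1}  orig:{}
  cell(2,2) c: {B,T3}  orig:{B}
  cell(3,3) c: {B,T3}  orig:{B}
  cell(4,4) d: {T2}  orig:{}
  cell(5,5) b: {B,T0}  orig:{B}
  cell(0,1) ca: ∅
  cell(1,2) ac: ∅
  cell(2,3) cc: {S}
  cell(3,4) cd: ∅
  cell(4,5) db: {S}
  cell(0,2) cac: ∅
  cell(1,3) acc: ∅
  cell(2,4) ccd: ∅
  cell(3,5) cdb: ∅
  cell(0,3) cacc: ∅
  cell(1,4) accd: ∅
  cell(2,5) ccdb: {X5}  orig:{}
  cell(0,4) caccd: ∅
  cell(1,5) accdb: ∅
  cell(0,5) caccdb: ∅

S ∉ T[0,5] ⇒ NO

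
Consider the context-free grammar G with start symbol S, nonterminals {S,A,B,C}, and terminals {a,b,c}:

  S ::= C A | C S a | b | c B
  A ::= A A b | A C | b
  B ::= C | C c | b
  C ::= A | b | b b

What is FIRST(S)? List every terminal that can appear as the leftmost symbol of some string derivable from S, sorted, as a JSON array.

FIRST sets, iterate to fixpoint:
[1]
  A via A→b: +{b}
  B via B→b: +{b}
  C via C→A: +{b}
  S via S→C A: +{b}
  S via S→c B: +{c}
  FIRST(S)={b,c}  FIRST(A)={b}  FIRST(B)={b}  FIRST(C)={b}
[2] (stable)
  FIRST(S)={b,c}  FIRST(A)={b}  FIRST(B)={b}  FIRST(C)={b}

FIRST(S) = ["b", "c"]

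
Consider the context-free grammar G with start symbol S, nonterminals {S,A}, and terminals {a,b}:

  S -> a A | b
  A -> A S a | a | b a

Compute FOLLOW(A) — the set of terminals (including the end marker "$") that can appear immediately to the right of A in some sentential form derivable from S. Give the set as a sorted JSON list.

FIRST iteration:
pass 1:
  A via A→a: +{a}
  A via A→b a: +{b}
  S via S→a A: +{a}
  S via S→b: +{b}
  S: {a,b}  A: {a,b}
pass 2: (stable)
  S: {a,b}  A: {a,b}

Compute FOLLOW by fixpoint:
initialize: $ ∈ FOLLOW(S)
[1]
  A→A S a: FOLLOW(A) ⊇ FIRST(S) = {a,b}; new: +{a,b}
  A→A S a: FOLLOW(S) ⊇ FIRST(a) = {a}; new: +{a}
  S→a A: FOLLOW(A) ⊇ FOLLOW(S) ⊇ {$,a}; new: +{$}
  FOLLOW(S)={$,a}  FOLLOW(A)={$,a,b}
[2] (stable)
  FOLLOW(S)={$,a}  FOLLOW(A)={$,a,b}

FOLLOW(A) = ["$", "a", "b"]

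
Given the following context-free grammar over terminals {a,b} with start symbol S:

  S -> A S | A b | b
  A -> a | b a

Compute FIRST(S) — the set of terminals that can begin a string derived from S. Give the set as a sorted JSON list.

FIRST sets, iterate to fixpoint:
round 1:
  A via A→a: +{a}
  A via A→b a: +{b}
  S via S→A S: +{a,b}
  FIRST(S)={a,b}  FIRST(A)={a,b}
round 2: — fixpoint
  FIRST(S)={a,b}  FIRST(A)={a,b}

FIRST(S) = ["a", "b"]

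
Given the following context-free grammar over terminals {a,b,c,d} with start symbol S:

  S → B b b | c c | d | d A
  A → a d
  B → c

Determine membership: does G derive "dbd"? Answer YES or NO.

Convert to CNF:
  S -> B X4 | T1 A | T3 T3 | d
  A -> T0 T1
  B -> c
  T0 -> a
  T1 -> d
  T2 -> b
  T3 -> c
  X4 -> T2 T2

Fill CYK table bottom-up:
  [0..0]={S,T1}  "d"  orig:{S}
  [1..1]={T2}  "b"  orig:{}
  [2..2]={S,T1}  "d"  orig:{S}
  [0..1]=∅  "db"
  [1..2]=∅  "bd"
  [0..2]=∅  "dbd"

S ∉ T[0,2] ⇒ NO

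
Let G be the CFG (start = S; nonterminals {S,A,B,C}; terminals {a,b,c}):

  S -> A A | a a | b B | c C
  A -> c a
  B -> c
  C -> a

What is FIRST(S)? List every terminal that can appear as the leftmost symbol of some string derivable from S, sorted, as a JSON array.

Compute FIRST by fixpoint:
pass 1:
  A via A→c a: +{c}
  B via B→c: +{c}
  C via C→a: +{a}
  S via S→A A: +{c}
  S via S→a a: +{a}
  S via S→b B: +{b}
  FIRST(S)={a,b,c}  FIRST(A)={c}  FIRST(B)={c}  FIRST(C)={a}
pass 2: (stable)
  FIRST(S)={a,b,c}  FIRST(A)={c}  FIRST(B)={c}  FIRST(C)={a}

FIRST(S) = ["a", "b", "c"]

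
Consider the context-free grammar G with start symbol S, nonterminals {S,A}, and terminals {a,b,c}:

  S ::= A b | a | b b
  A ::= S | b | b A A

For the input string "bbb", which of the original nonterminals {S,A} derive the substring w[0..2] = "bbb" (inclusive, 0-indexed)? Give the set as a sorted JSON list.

CNF form of G:
  S -> A T0 | T0 T0 | a
  A -> A T0 | T0 T0 | T0 X1 | a | b
  T0 -> b
  X1 -> A A

CYK table (by increasing span) — only the sub-triangle for w[0..2]:
  [0..0]={A,T0}  "b"  orig:{A}
  [1..1]={A,T0}  "b"  orig:{A}
  [2..2]={A,T0}  "b"  orig:{A}
  [0..1]={A,S,X1}  "bb"  orig:{A,S}
  [1..2]={A,S,X1}  "bb"  orig:{A,S}
  [0..2]={A,S,X1}  "bbb"  orig:{A,S}

Original NTs in T[0,2] deriving "bbb": ["A", "S"]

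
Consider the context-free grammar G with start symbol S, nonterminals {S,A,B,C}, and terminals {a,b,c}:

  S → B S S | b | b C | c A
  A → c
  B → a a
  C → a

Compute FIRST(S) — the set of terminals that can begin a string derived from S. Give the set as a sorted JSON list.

Compute FIRST by fixpoint:
[1]
  A via A→c: +{c}
  B via B→a a: +{a}
  C via C→a: +{a}
  S via S→B S S: +{a}
  S via S→b: +{b}
  S via S→c A: +{c}
  FIRST(S)={a,b,c}  FIRST(A)={c}  FIRST(B)={a}  FIRST(C)={a}
[2] (stable)
  FIRST(S)={a,b,c}  FIRST(A)={c}  FIRST(B)={a}  FIRST(C)={a}

FIRST(S) = ["a", "b", "c"]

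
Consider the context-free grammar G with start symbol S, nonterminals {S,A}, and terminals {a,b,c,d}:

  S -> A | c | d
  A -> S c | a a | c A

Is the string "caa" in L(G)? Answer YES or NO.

CNF form of G:
  S -> S T0 | T0 A | T1 T1 | c | d
  A -> S T0 | T0 A | T1 T1
  T0 -> c
  T1 -> a

CYK fill:
  cell(0,0) c: {S,T0}  orig:{S}
  cell(1,1) a: {T1}  orig:{}
  cell(2,2) a: {T1}  orig:{}
  cell(0,1) ca: ∅
  cell(1,2) aa: {A,S}
  cell(0,2) caa: {A,S}

S ∈ T[0,2] ⇒ YES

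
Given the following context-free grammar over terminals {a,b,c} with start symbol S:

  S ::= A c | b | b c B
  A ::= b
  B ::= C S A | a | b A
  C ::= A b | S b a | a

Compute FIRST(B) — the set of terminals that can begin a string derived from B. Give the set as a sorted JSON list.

Compute FIRST by fixpoint:
[1]
  A via A→b: +{b}
  B via B→a: +{a}
  B via B→b A: +{b}
  C via C→A b: +{b}
  C via C→a: +{a}
  S via S→A c: +{b}
  S: {b}  A: {b}  B: {a,b}  C: {a,b}
[2] — fixpoint
  S: {b}  A: {b}  B: {a,b}  C: {a,b}

FIRST(B) = ["a", "b"]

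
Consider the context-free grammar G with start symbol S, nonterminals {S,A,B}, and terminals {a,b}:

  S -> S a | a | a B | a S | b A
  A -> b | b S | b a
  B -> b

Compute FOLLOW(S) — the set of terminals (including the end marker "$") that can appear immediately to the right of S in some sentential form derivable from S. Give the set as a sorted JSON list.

Compute FIRST by fixpoint:
[1]
  A via A→b: +{b}
  B via B→b: +{b}
  S via S→a: +{a}
  S via S→b A: +{b}
  FIRST(S)={a,b}  FIRST(A)={b}  FIRST(B)={b}
[2] (stable)
  FIRST(S)={a,b}  FIRST(A)={b}  FIRST(B)={b}

FOLLOW sets:
seed FOLLOW(S) with $
round 1:
  S→S a: FOLLOW(S) ⊇ FIRST(a) = {a}; new: +{a}
  S→a B: FOLLOW(B) ⊇ FOLLOW(S) ⊇ {$,a}; new: +{$,a}
  S→b A: FOLLOW(A) ⊇ FOLLOW(S) ⊇ {$,a}; new: +{$,a}
  S: {$,a}  A: {$,a}  B: {$,a}
round 2: (stable)
  S: {$,a}  A: {$,a}  B: {$,a}

FOLLOW(S) = ["$", "a"]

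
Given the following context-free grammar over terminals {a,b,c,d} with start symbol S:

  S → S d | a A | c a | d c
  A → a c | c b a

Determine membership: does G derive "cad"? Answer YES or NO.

CNF form of G:
  S -> S T3 | T0 A | T1 T0 | T3 T1
  A -> T0 T1 | T1 X4
  T0 -> a
  T1 -> c
  T2 -> b
  T3 -> d
  X4 -> T2 T0

CYK table (by increasing span):
  T[0,0] 'c' = {T1}  orig:{}
  T[1,1] 'a' = {T0}  orig:{}
  T[2,2] 'd' = {T3}  orig:{}
  T[0,1] 'ca' = {S}
  T[1,2] 'ad' = ∅
  T[0,2] 'cad' = {S}

S ∈ T[0,2] ⇒ YES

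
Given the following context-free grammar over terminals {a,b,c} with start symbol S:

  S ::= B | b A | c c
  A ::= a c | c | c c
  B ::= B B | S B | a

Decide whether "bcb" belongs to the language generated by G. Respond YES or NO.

Convert to CNF:
  S -> B B | S B | T1 T1 | T2 A | a
  A -> T0 T1 | T1 T1 | c
  B -> B B | S B | a
  T0 -> a
  T1 -> c
  T2 -> b

Fill CYK table bottom-up:
  T[0,0] 'b' = {T2}  orig:{}
  T[1,1] 'c' = {A,T1}  orig:{A}
  T[2,2] 'b' = {T2}  orig:{}
  T[0,1] 'bc' = {S}
  T[1,2] 'cb' = ∅
  T[0,2] 'bcb' = ∅

S ∉ T[0,2] ⇒ NO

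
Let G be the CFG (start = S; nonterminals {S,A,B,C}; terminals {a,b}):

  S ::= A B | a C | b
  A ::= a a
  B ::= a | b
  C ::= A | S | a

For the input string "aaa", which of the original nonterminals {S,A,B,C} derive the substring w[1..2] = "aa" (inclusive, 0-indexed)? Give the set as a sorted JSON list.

Convert to CNF:
  S -> A B | T0 C | b
  A -> T0 T0
  B -> a | b
  C -> A B | T0 C | T0 T0 | a | b
  T0 -> a

Fill CYK table bottom-up, restricted to cells inside w[1..2]:
  cell(1,1) a: {B,C,T0}  orig:{B,C}
  cell(2,2) a: {B,C,T0}  orig:{B,C}
  cell(1,2) aa: {A,C,S}

Original NTs in T[1,2] deriving "aa": ["A", "C", "S"]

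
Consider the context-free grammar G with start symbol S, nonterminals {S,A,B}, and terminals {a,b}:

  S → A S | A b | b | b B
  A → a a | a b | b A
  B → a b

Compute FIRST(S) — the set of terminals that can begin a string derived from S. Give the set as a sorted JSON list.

FIRST iteration:
iter 1:
  A via A→a a: +{a}
  A via A→b A: +{b}
  B via B→a b: +{a}
  S via S→A S: +{a,b}
  S: {a,b}  A: {a,b}  B: {a}
iter 2: done
  S: {a,b}  A: {a,b}  B: {a}

FIRST(S) = ["a", "b"]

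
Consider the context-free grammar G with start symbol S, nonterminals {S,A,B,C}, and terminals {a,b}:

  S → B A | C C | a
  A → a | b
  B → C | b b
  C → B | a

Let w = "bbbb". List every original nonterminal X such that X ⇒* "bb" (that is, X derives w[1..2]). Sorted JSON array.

CNF form of G:
  S -> B A | C C | a
  A -> a | b
  B -> T0 T0 | a
  C -> T0 T0 | a
  T0 -> b

CYK table (by increasing span) — only the sub-triangle for w[1..2]:
  T[1,1] 'b' = {A,T0}  orig:{A}
  T[2,2] 'b' = {A,T0}  orig:{A}
  T[1,2] 'bb' = {B,C}

Original NTs in T[1,2] deriving "bb": ["B", "C"]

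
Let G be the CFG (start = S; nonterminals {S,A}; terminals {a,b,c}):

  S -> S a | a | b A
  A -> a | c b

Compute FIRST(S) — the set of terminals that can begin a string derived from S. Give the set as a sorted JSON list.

FIRST iteration:
round 1:
  A via A→a: +{a}
  A via A→c b: +{c}
  S via S→a: +{a}
  S via S→b A: +{b}
  FIRST(S)={a,b}  FIRST(A)={a,c}
round 2: done
  FIRST(S)={a,b}  FIRST(A)={a,c}

FIRST(S) = ["a", "b"]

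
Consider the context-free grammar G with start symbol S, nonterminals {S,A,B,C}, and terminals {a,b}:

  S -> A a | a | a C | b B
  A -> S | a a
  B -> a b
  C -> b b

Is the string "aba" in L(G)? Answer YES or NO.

CNF form of G:
  S -> A T0 | T0 C | T1 B | a
  A -> A T0 | T0 C | T0 T0 | T1 B | a
  B -> T0 T1
  C -> T1 T1
  T0 -> a
  T1 -> b

CYK table (by increasing span):
  cell(0,0) a: {A,S,T0}  orig:{A,S}
  cell(1,1) b: {T1}  orig:{}
  cell(2,2) a: {A,S,T0}  orig:{A,S}
  cell(0,1) ab: {B}
  cell(1,2) ba: ∅
  cell(0,2) aba: ∅

S ∉ T[0,2] ⇒ NO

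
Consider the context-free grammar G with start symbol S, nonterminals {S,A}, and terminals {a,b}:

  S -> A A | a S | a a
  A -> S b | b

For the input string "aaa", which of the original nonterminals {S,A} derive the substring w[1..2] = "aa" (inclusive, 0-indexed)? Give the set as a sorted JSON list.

CNF form of G:
  S -> A A | T1 S | T1 T1
  A -> S T0 | b
  T0 -> b
  T1 -> a

CYK fill, restricted to cells inside w[1..2]:
  T[1,1] 'a' = {T1}  orig:{}
  T[2,2] 'a' = {T1}  orig:{}
  T[1,2] 'aa' = {S}

Original NTs in T[1,2] deriving "aa": ["S"]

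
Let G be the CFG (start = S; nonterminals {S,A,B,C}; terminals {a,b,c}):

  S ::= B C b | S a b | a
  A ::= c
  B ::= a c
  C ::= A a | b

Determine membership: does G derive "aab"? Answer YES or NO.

CNF form of G:
  S -> B X3 | S X4 | a
  A -> c
  B -> T0 T1
  C -> A T0 | b
  T0 -> a
  T1 -> c
  T2 -> b
  X3 -> C T2
  X4 -> T0 T2

CYK fill:
  [0..0]={S,T0}  "a"  orig:{S}
  [1..1]={S,T0}  "a"  orig:{S}
  [2..2]={C,T2}  "b"  orig:{C}
  [0..1]=∅  "aa"
  [1..2]={X4}  "ab"  orig:{}
  [0..2]={S}  "aab"

S ∈ T[0,2] ⇒ YES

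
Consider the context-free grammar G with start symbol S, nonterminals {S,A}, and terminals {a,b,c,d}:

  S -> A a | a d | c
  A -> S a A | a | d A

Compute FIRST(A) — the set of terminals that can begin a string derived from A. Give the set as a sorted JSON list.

FIRST sets, iterate to fixpoint:
iter 1:
  A via A→a: +{a}
  A via A→d A: +{d}
  S via S→A a: +{a,d}
  S via S→c: +{c}
  FIRST(S)={a,c,d}  FIRST(A)={a,d}
iter 2:
  A via A→S a A: +{c}
  FIRST(S)={a,c,d}  FIRST(A)={a,c,d}
iter 3: done
  FIRST(S)={a,c,d}  FIRST(A)={a,c,d}

FIRST(A) = ["a", "c", "d"]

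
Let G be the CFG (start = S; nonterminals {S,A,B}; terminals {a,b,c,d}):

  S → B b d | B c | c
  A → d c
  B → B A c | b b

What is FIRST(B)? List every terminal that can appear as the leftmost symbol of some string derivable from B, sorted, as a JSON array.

FIRST sets, iterate to fixpoint:
iter 1:
  A via A→d c: +{d}
  B via B→b b: +{b}
  S via S→B b d: +{b}
  S via S→c: +{c}
  FIRST[S]={b,c}  FIRST[A]={d}  FIRST[B]={b}
iter 2: done
  FIRST[S]={b,c}  FIRST[A]={d}  FIRST[B]={b}

FIRST(B) = ["b"]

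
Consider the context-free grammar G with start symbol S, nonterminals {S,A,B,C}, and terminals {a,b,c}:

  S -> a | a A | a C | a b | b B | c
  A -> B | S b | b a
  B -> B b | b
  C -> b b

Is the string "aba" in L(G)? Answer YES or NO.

CNF form of G:
  S -> T0 B | T1 A | T1 C | T1 T0 | a | c
  A -> B T0 | S T0 | T0 T1 | b
  B -> B T0 | b
  C -> T0 T0
  T0 -> b
  T1 -> a

Fill CYK table bottom-up:
  T[0,0] 'a' = {S,T1}  orig:{S}
  T[1,1] 'b' = {A,B,T0}  orig:{A,B}
  T[2,2] 'a' = {S,T1}  orig:{S}
  T[0,1] 'ab' = {A,S}
  T[1,2] 'ba' = {A}
  T[0,2] 'aba' = {S}

S ∈ T[0,2] ⇒ YES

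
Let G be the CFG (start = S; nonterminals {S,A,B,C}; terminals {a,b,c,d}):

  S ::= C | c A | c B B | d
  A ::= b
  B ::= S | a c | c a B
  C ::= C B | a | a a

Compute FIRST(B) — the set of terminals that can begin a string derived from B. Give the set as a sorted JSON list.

FIRST iteration:
round 1:
  A via A→b: +{b}
  B via B→a c: +{a}
  B via B→c a B: +{c}
  C via C→a: +{a}
  S via S→C: +{a}
  S via S→c A: +{c}
  S via S→d: +{d}
  FIRST(S)={a,c,d}  FIRST(A)={b}  FIRST(B)={a,c}  FIRST(C)={a}
round 2:
  B via B→S: +{d}
  FIRST(S)={a,c,d}  FIRST(A)={b}  FIRST(B)={a,c,d}  FIRST(C)={a}
round 3: done
  FIRST(S)={a,c,d}  FIRST(A)={b}  FIRST(B)={a,c,d}  FIRST(C)={a}

FIRST(B) = ["a", "c", "d"]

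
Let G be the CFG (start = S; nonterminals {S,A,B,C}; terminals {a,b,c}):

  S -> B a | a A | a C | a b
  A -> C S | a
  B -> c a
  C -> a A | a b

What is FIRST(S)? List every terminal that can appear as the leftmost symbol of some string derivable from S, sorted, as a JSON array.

FIRST sets, iterate to fixpoint:
round 1:
  A via A→a: +{a}
  B via B→c a: +{c}
  C via C→a A: +{a}
  S via S→B a: +{c}
  S via S→a A: +{a}
  FIRST(S)={a,c}  FIRST(A)={a}  FIRST(B)={c}  FIRST(C)={a}
round 2: (no change)
  FIRST(S)={a,c}  FIRST(A)={a}  FIRST(B)={c}  FIRST(C)={a}

FIRST(S) = ["a", "c"]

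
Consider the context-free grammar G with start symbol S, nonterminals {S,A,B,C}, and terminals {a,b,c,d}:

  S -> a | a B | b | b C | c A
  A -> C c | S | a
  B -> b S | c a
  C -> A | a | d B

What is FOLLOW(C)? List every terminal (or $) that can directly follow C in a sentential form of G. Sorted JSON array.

Compute FIRST by fixpoint:
iter 1:
  A via A→a: +{a}
  B via B→b S: +{b}
  B via B→c a: +{c}
  C via C→A: +{a}
  C via C→d B: +{d}
  S via S→a: +{a}
  S via S→b: +{b}
  S via S→c A: +{c}
  FIRST(S)={a,b,c}  FIRST(A)={a}  FIRST(B)={b,c}  FIRST(C)={a,d}
iter 2:
  A via A→C c: +{d}
  A via A→S: +{b,c}
  C via C→A: +{b,c}
  FIRST(S)={a,b,c}  FIRST(A)={a,b,c,d}  FIRST(B)={b,c}  FIRST(C)={a,b,c,d}
iter 3: (no change)
  FIRST(S)={a,b,c}  FIRST(A)={a,b,c,d}  FIRST(B)={b,c}  FIRST(C)={a,b,c,d}

Compute FOLLOW by fixpoint:
seed FOLLOW(S) with $
iter 1:
  A→C c: FOLLOW(C) ⊇ FIRST(c) = {c}; new: +{c}
  C→A: FOLLOW(A) ⊇ FOLLOW(C) ⊇ {c}; new: +{c}
  C→d B: FOLLOW(B) ⊇ FOLLOW(C) ⊇ {c}; new: +{c}
  S→a B: FOLLOW(B) ⊇ FOLLOW(S) ⊇ {$}; new: +{$}
  S→b C: FOLLOW(C) ⊇ FOLLOW(S) ⊇ {$}; new: +{$}
  S→c A: FOLLOW(A) ⊇ FOLLOW(S) ⊇ {$}; new: +{$}
  FOLLOW(S)={$}  FOLLOW(A)={$,c}  FOLLOW(B)={$,c}  FOLLOW(C)={$,c}
iter 2:
  A→S: FOLLOW(S) ⊇ FOLLOW(A) ⊇ {$,c}; new: +{c}
  FOLLOW(S)={$,c}  FOLLOW(A)={$,c}  FOLLOW(B)={$,c}  FOLLOW(C)={$,c}
iter 3: — fixpoint
  FOLLOW(S)={$,c}  FOLLOW(A)={$,c}  FOLLOW(B)={$,c}  FOLLOW(C)={$,c}

FOLLOW(C) = ["$", "c"]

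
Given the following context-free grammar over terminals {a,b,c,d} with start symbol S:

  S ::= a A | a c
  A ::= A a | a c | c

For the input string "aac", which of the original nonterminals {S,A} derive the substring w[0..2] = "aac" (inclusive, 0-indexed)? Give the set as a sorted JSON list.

CNF form of G:
  S -> T0 A | T0 T1
  A -> A T0 | T0 T1 | c
  T0 -> a
  T1 -> c

CYK table (by increasing span) — only the sub-triangle for w[0..2]:
  T[0,0] 'a' = {T0}  orig:{}
  T[1,1] 'a' = {T0}  orig:{}
  T[2,2] 'c' = {A,T1}  orig:{A}
  T[0,1] 'aa' = ∅
  T[1,2] 'ac' = {A,S}
  T[0,2] 'aac' = {S}

Original NTs in T[0,2] deriving "aac": ["S"]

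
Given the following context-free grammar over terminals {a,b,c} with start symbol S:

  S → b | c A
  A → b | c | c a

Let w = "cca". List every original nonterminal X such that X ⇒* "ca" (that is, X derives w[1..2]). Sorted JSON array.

CNF form of G:
  S -> T0 A | b
  A -> T0 T1 | b | c
  T0 -> c
  T1 -> a

Fill CYK table bottom-up, restricted to cells inside w[1..2]:
  [1..1]={A,T0}  "c"  orig:{A}
  [2..2]={T1}  "a"  orig:{}
  [1..2]={A}  "ca"

Original NTs in T[1,2] deriving "ca": ["A"]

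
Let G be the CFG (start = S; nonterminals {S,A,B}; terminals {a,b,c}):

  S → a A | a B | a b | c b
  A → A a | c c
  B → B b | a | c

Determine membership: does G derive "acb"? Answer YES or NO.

Convert to CNF:
  S -> T0 A | T0 B | T0 T2 | T1 T2
  A -> A T0 | T1 T1
  B -> B T2 | a | c
  T0 -> a
  T1 -> c
  T2 -> b

CYK table (by increasing span):
  T[0,0] 'a' = {B,T0}  orig:{B}
  T[1,1] 'c' = {B,T1}  orig:{B}
  T[2,2] 'b' = {T2}  orig:{}
  T[0,1] 'ac' = {S}
  T[1,2] 'cb' = {B,S}
  T[0,2] 'acb' = {S}

S ∈ T[0,2] ⇒ YES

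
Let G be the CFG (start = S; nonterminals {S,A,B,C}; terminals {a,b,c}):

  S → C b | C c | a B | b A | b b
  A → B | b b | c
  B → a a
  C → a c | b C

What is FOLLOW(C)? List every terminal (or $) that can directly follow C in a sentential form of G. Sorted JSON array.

Compute FIRST by fixpoint:
pass 1:
  A via A→b b: +{b}
  A via A→c: +{c}
  B via B→a a: +{a}
  C via C→a c: +{a}
  C via C→b C: +{b}
  S via S→C b: +{a,b}
  FIRST[S]={a,b}  FIRST[A]={b,c}  FIRST[B]={a}  FIRST[C]={a,b}
pass 2:
  A via A→B: +{a}
  FIRST[S]={a,b}  FIRST[A]={a,b,c}  FIRST[B]={a}  FIRST[C]={a,b}
pass 3: — fixpoint
  FIRST[S]={a,b}  FIRST[A]={a,b,c}  FIRST[B]={a}  FIRST[C]={a,b}

Compute FOLLOW by fixpoint:
FOLLOW(S) := {$}
[1]
  S→C b: FOLLOW(C) ⊇ FIRST(b) = {b}; new: +{b}
  S→C c: FOLLOW(C) ⊇ FIRST(c) = {c}; new: +{c}
  S→a B: FOLLOW(B) ⊇ FOLLOW(S) ⊇ {$}; new: +{$}
  S→b A: FOLLOW(A) ⊇ FOLLOW(S) ⊇ {$}; new: +{$}
  FOLLOW(S)={$}  FOLLOW(A)={$}  FOLLOW(B)={$}  FOLLOW(C)={b,c}
[2] (no change)
  FOLLOW(S)={$}  FOLLOW(A)={$}  FOLLOW(B)={$}  FOLLOW(C)={b,c}

FOLLOW(C) = ["b", "c"]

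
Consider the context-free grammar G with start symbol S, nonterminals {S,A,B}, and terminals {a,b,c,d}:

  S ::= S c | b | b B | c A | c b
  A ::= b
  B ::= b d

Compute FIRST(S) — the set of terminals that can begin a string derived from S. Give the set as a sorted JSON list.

FIRST sets, iterate to fixpoint:
pass 1:
  A via A→b: +{b}
  B via B→b d: +{b}
  S via S→b: +{b}
  S via S→c A: +{c}
  S: {b,c}  A: {b}  B: {b}
pass 2: done
  S: {b,c}  A: {b}  B: {b}

FIRST(S) = ["b", "c"]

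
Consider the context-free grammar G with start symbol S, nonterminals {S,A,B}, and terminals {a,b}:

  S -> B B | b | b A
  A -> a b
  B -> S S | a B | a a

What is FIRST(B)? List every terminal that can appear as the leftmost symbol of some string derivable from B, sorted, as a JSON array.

Compute FIRST by fixpoint:
iter 1:
  A via A→a b: +{a}
  B via B→a B: +{a}
  S via S→B B: +{a}
  S via S→b: +{b}
  S: {a,b}  A: {a}  B: {a}
iter 2:
  B via B→S S: +{b}
  S: {a,b}  A: {a}  B: {a,b}
iter 3: (no change)
  S: {a,b}  A: {a}  B: {a,b}

FIRST(B) = ["a", "b"]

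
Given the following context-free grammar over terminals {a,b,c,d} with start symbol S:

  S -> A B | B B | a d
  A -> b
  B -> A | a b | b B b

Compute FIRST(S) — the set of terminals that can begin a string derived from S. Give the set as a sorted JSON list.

Compute FIRST by fixpoint:
iter 1:
  A via A→b: +{b}
  B via B→A: +{b}
  B via B→a b: +{a}
  S via S→A B: +{b}
  S via S→B B: +{a}
  FIRST[S]={a,b}  FIRST[A]={b}  FIRST[B]={a,b}
iter 2: done
  FIRST[S]={a,b}  FIRST[A]={b}  FIRST[B]={a,b}

FIRST(S) = ["a", "b"]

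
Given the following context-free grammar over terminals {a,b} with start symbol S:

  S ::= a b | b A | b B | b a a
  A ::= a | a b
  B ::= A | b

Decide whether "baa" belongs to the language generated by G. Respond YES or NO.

Convert to CNF:
  S -> T0 T1 | T1 A | T1 B | T1 X2
  A -> T0 T1 | a
  B -> T0 T1 | a | b
  T0 -> a
  T1 -> b
  X2 -> T0 T0

CYK table (by increasing span):
  T[0,0] 'b' = {B,T1}  orig:{B}
  T[1,1] 'a' = {A,B,T0}  orig:{A,B}
  T[2,2] 'a' = {A,B,T0}  orig:{A,B}
  T[0,1] 'ba' = {S}
  T[1,2] 'aa' = {X2}  orig:{}
  T[0,2] 'baa' = {S}

S ∈ T[0,2] ⇒ YES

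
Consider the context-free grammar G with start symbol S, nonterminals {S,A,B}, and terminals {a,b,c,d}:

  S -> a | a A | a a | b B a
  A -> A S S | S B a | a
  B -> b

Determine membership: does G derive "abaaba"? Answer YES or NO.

Convert to CNF:
  S -> T0 A | T0 T0 | T1 X4 | a
  A -> A X2 | S X3 | a
  B -> b
  T0 -> a
  T1 -> b
  X2 -> S S
  X3 -> B T0
  X4 -> B T0

CYK fill:
  [0..0]={A,S,T0}  "a"  orig:{A,S}
  [1..1]={B,T1}  "b"  orig:{B}
  [2..2]={A,S,T0}  "a"  orig:{A,S}
  [3..3]={A,S,T0}  "a"  orig:{A,S}
  [4..4]={B,T1}  "b"  orig:{B}
  [5..5]={A,S,T0}  "a"  orig:{A,S}
  [0..1]=∅  "ab"
  [1..2]={X3,X4}  "ba"  orig:{}
  [2..3]={S,X2}  "aa"  orig:{S}
  [3..4]=∅  "ab"
  [4..5]={X3,X4}  "ba"  orig:{}
  [0..2]={A}  "aba"
  [1..3]=∅  "baa"
  [2..4]=∅  "aab"
  [3..5]={A}  "aba"
  [0..3]=∅  "abaa"
  [1..4]=∅  "baab"
  [2..5]={A,S}  "aaba"
  [0..4]=∅  "abaab"
  [1..5]=∅  "baaba"
  [0..5]=∅  "abaaba"

S ∉ T[0,5] ⇒ NO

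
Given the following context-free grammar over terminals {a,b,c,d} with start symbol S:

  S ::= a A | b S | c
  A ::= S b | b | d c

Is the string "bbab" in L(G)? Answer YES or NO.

Convert to CNF:
  S -> T0 S | T3 A | c
  A -> S T0 | T1 T2 | b
  T0 -> b
  T1 -> d
  T2 -> c
  T3 -> a

Fill CYK table bottom-up:
  cell(0,0) b: {A,T0}  orig:{A}
  cell(1,1) b: {A,T0}  orig:{A}
  cell(2,2) a: {T3}  orig:{}
  cell(3,3) b: {A,T0}  orig:{A}
  cell(0,1) bb: ∅
  cell(1,2) ba: ∅
  cell(2,3) ab: {S}
  cell(0,2) bba: ∅
  cell(1,3) bab: {S}
  cell(0,3) bbab: {S}

S ∈ T[0,3] ⇒ YES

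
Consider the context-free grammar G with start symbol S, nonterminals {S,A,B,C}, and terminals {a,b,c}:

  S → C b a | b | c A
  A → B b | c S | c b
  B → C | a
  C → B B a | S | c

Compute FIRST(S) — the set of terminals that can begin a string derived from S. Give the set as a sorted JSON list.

FIRST iteration:
round 1:
  A via A→c S: +{c}
  B via B→a: +{a}
  C via C→B B a: +{a}
  C via C→c: +{c}
  S via S→C b a: +{a,c}
  S via S→b: +{b}
  S: {a,b,c}  A: {c}  B: {a}  C: {a,c}
round 2:
  A via A→B b: +{a}
  B via B→C: +{c}
  C via C→S: +{b}
  S: {a,b,c}  A: {a,c}  B: {a,c}  C: {a,b,c}
round 3:
  B via B→C: +{b}
  S: {a,b,c}  A: {a,c}  B: {a,b,c}  C: {a,b,c}
round 4:
  A via A→B b: +{b}
  S: {a,b,c}  A: {a,b,c}  B: {a,b,c}  C: {a,b,c}
round 5: (no change)
  S: {a,b,c}  A: {a,b,c}  B: {a,b,c}  C: {a,b,c}

FIRST(S) = ["a", "b", "c"]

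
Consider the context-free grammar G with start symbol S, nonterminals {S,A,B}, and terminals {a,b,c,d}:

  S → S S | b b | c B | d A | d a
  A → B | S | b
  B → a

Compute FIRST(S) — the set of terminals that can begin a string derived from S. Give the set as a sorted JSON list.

FIRST iteration:
round 1:
  A via A→b: +{b}
  B via B→a: +{a}
  S via S→b b: +{b}
  S via S→c B: +{c}
  S via S→d A: +{d}
  S: {b,c,d}  A: {b}  B: {a}
round 2:
  A via A→B: +{a}
  A via A→S: +{c,d}
  S: {b,c,d}  A: {a,b,c,d}  B: {a}
round 3: done
  S: {b,c,d}  A: {a,b,c,d}  B: {a}

FIRST(S) = ["b", "c", "d"]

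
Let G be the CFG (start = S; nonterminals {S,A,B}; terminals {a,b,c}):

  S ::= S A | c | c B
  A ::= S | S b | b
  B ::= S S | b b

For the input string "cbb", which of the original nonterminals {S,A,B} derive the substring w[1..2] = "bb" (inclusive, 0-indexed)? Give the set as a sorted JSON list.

CNF form of G:
  S -> S A | T1 B | c
  A -> S A | S T0 | T1 B | b | c
  B -> S S | T0 T0
  T0 -> b
  T1 -> c

CYK table (by increasing span) — only the sub-triangle for w[1..2]:
  cell(1,1) b: {A,T0}  orig:{A}
  cell(2,2) b: {A,T0}  orig:{A}
  cell(1,2) bb: {B}

Original NTs in T[1,2] deriving "bb": ["B"]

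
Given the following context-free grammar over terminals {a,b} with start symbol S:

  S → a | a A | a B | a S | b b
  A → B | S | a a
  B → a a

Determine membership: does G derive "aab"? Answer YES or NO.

Convert to CNF:
  S -> T0 A | T0 B | T0 S | T1 T1 | a
  A -> T0 A | T0 B | T0 S | T0 T0 | T1 T1 | a
  B -> T0 T0
  T0 -> a
  T1 -> b

Fill CYK table bottom-up:
  T[0,0] 'a' = {A,S,T0}  orig:{A,S}
  T[1,1] 'a' = {A,S,T0}  orig:{A,S}
  T[2,2] 'b' = {T1}  orig:{}
  T[0,1] 'aa' = {A,B,S}
  T[1,2] 'ab' = ∅
  T[0,2] 'aab' = ∅

S ∉ T[0,2] ⇒ NO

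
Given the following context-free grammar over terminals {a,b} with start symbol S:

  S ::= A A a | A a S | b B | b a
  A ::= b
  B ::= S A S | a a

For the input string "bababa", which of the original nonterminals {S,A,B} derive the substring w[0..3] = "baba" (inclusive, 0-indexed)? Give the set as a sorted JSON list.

CNF form of G:
  S -> A X3 | A X4 | T1 B | T1 T0
  A -> b
  B -> S X2 | T0 T0
  T0 -> a
  T1 -> b
  X2 -> A S
  X3 -> A T0
  X4 -> T0 S

CYK table (by increasing span) — only the sub-triangle for w[0..3]:
  cell(0,0) b: {A,T1}  orig:{A}
  cell(1,1) a: {T0}  orig:{}
  cell(2,2) b: {A,T1}  orig:{A}
  cell(3,3) a: {T0}  orig:{}
  cell(0,1) ba: {S,X3}  orig:{S}
  cell(1,2) ab: ∅
  cell(2,3) ba: {S,X3}  orig:{S}
  cell(0,2) bab: ∅
  cell(1,3) aba: {X4}  orig:{}
  cell(0,3) baba: {S}

Original NTs in T[0,3] deriving "baba": ["S"]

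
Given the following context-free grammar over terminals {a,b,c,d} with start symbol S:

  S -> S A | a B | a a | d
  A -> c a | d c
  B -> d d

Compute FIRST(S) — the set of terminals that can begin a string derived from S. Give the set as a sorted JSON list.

FIRST sets, iterate to fixpoint:
iter 1:
  A via A→c a: +{c}
  A via A→d c: +{d}
  B via B→d d: +{d}
  S via S→a B: +{a}
  S via S→d: +{d}
  S: {a,d}  A: {c,d}  B: {d}
iter 2: (no change)
  S: {a,d}  A: {c,d}  B: {d}

FIRST(S) = ["a", "d"]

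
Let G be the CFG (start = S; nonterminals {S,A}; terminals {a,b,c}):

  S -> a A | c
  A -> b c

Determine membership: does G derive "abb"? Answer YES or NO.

CNF form of G:
  S -> T2 A | c
  A -> T0 T1
  T0 -> b
  T1 -> c
  T2 -> a

CYK fill:
  cell(0,0) a: {T2}  orig:{}
  cell(1,1) b: {T0}  orig:{}
  cell(2,2) b: {T0}  orig:{}
  cell(0,1) ab: ∅
  cell(1,2) bb: ∅
  cell(0,2) abb: ∅

S ∉ T[0,2] ⇒ NO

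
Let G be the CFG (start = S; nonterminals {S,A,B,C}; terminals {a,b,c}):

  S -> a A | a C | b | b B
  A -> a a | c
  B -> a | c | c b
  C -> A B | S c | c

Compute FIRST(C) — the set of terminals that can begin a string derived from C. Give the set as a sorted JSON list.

Compute FIRST by fixpoint:
iter 1:
  A via A→a a: +{a}
  A via A→c: +{c}
  B via B→a: +{a}
  B via B→c: +{c}
  C via C→A B: +{a,c}
  S via S→a A: +{a}
  S via S→b: +{b}
  FIRST[S]={a,b}  FIRST[A]={a,c}  FIRST[B]={a,c}  FIRST[C]={a,c}
iter 2:
  C via C→S c: +{b}
  FIRST[S]={a,b}  FIRST[A]={a,c}  FIRST[B]={a,c}  FIRST[C]={a,b,c}
iter 3: done
  FIRST[S]={a,b}  FIRST[A]={a,c}  FIRST[B]={a,c}  FIRST[C]={a,b,c}

FIRST(C) = ["a", "b", "c"]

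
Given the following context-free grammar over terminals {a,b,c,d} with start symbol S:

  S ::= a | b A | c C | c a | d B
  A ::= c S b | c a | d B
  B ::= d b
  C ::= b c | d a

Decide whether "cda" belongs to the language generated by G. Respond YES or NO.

Convert to CNF:
  S -> T0 C | T0 T2 | T1 A | T3 B | a
  A -> T0 T2 | T0 X4 | T3 B
  B -> T3 T1
  C -> T1 T0 | T3 T2
  T0 -> c
  T1 -> b
  T2 -> a
  T3 -> d
  X4 -> S T1

CYK fill:
  cell(0,0) c: {T0}  orig:{}
  cell(1,1) d: {T3}  orig:{}
  cell(2,2) a: {S,T2}  orig:{S}
  cell(0,1) cd: ∅
  cell(1,2) da: {C}
  cell(0,2) cda: {S}

S ∈ T[0,2] ⇒ YES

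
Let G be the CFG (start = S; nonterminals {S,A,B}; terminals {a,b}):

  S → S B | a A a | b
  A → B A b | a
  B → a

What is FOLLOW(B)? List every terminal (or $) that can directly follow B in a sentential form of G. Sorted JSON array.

Compute FIRST by fixpoint:
pass 1:
  A via A→a: +{a}
  B via B→a: +{a}
  S via S→a A a: +{a}
  S via S→b: +{b}
  S: {a,b}  A: {a}  B: {a}
pass 2: (no change)
  S: {a,b}  A: {a}  B: {a}

FOLLOW iteration:
initialize: $ ∈ FOLLOW(S)
round 1:
  A→B A b: FOLLOW(B) ⊇ FIRST(A) = {a}; new: +{a}
  A→B A b: FOLLOW(A) ⊇ FIRST(b) = {b}; new: +{b}
  S→S B: FOLLOW(S) ⊇ FIRST(B) = {a}; new: +{a}
  S→S B: FOLLOW(B) ⊇ FOLLOW(S) ⊇ {$,a}; new: +{$}
  S→a A a: FOLLOW(A) ⊇ FIRST(a) = {a}; new: +{a}
  FOLLOW[S]={$,a}  FOLLOW[A]={a,b}  FOLLOW[B]={$,a}
round 2: done
  FOLLOW[S]={$,a}  FOLLOW[A]={a,b}  FOLLOW[B]={$,a}

FOLLOW(B) = ["$", "a"]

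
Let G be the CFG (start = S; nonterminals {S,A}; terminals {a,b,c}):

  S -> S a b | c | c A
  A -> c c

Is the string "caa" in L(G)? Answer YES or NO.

CNF form of G:
  S -> S X3 | T0 A | c
  A -> T0 T0
  T0 -> c
  T1 -> a
  T2 -> b
  X3 -> T1 T2

Fill CYK table bottom-up:
  T[0,0] 'c' = {S,T0}  orig:{S}
  T[1,1] 'a' = {T1}  orig:{}
  T[2,2] 'a' = {T1}  orig:{}
  T[0,1] 'ca' = ∅
  T[1,2] 'aa' = ∅
  T[0,2] 'caa' = ∅

S ∉ T[0,2] ⇒ NO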